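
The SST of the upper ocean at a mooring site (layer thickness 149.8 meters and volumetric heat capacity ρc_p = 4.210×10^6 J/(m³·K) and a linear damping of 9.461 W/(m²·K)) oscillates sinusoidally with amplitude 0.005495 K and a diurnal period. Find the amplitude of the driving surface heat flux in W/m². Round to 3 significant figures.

Areal heat capacity C = ρc_p × D = 4.210×10^6 × 149.8 = 6.31×10^8 J m⁻² K⁻¹.
ω = 2π / 86400 s = 7.27×10^-5 s⁻¹.
√((Cω)² + λ²) = √((45900)² + 9.461²) = 45900 W/(m²·K).
F₀ = A × √((Cω)²+λ²) = 0.005495 × 45900 = 252 W/m².

252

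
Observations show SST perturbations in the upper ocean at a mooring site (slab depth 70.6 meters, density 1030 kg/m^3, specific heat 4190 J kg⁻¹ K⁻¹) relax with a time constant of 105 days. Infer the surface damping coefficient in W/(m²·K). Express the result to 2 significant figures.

Areal heat capacity C = ρ c_p D = 1030 × 4190 × 70.6 = 3.05×10^8 J/(m^2 K).
τ = 105 days = 9.07×10^6 s.
λ = C / τ = 3.05×10^8 / 9.07×10^6 = 33.6 W/(m²·K).

34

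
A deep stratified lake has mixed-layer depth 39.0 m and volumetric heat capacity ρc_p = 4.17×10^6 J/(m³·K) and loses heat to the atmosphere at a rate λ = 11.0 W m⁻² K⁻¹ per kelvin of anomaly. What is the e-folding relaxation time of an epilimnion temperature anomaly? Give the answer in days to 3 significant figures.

171 days

Areal heat capacity C = ρc_p × D = 4.17×10^6 × 39.0 = 1.63×10^8 J/(m^2 K).
Relaxation time τ = C / λ = 1.63×10^8 / 11.0 = 1.48×10^7 s.
In days: 1.48×10^7 s / (86400 s/day) = 171 days.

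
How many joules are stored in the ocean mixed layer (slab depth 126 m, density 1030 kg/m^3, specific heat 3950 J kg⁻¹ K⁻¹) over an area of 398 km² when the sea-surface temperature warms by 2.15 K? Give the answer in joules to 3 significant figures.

Areal heat capacity C = ρ c_p D = 1030 × 3950 × 126 = 5.13×10^8 J/(m²·K).
Heat per unit area: q = C ΔT = 5.13×10^8 × 2.15 = 1.10×10^9 J/m².
Total heat: Q = q × A = 1.10×10^9 × (398 × 10⁶ m²) = 4.39×10^17 J.

4.39×10^17 J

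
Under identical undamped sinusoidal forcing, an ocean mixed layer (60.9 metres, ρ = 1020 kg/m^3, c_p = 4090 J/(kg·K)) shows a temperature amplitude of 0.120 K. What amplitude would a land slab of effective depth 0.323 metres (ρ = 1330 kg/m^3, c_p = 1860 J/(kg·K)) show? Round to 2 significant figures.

C_ocean = 2.54×10^8 J/(m²·K); C_land = 7.99×10^5 J/(m²·K).
A ∝ 1/C ⇒ A_land = A_ocean × C_ocean/C_land = 0.120 × 318 = 38.2 K.

38 K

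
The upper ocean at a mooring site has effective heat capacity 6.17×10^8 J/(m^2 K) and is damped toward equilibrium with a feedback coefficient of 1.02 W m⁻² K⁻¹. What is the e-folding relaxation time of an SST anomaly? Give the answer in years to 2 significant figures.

19 years

Areal heat capacity C = 6.17×10^8 J/(m^2 K) (given).
Relaxation time τ = C / λ = 6.17×10^8 / 1.02 = 6.05×10^8 s.
In years: 6.05×10^8 s / (3.156×10^7 s/year) = 19.2 years.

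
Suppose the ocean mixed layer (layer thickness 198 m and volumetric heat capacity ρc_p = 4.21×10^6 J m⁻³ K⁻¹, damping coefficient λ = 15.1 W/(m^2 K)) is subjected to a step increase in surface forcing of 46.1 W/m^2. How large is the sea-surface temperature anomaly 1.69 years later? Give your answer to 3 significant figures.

Areal heat capacity C = ρc_p × D = 4.21×10^6 × 198 = 8.34×10^8 J/(m²·K).
τ = C / λ = 8.34×10^8 / 15.1 = 5.52×10^7 s.
Equilibrium anomaly ΔT_eq = F / λ = 46.1 / 15.1 = 3.05 K.
t = 1.69 years = 5.33×10^7 s, so t/τ = 0.966.
ΔT(t) = ΔT_eq (1 − e^(−t/τ)) = 3.05 × (1 − e^−0.966) = 1.89 K.

1.89 K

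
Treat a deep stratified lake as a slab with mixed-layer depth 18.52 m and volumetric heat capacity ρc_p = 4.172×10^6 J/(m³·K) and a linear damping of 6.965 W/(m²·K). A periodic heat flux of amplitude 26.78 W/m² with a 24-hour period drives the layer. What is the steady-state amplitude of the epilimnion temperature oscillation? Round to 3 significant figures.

Areal heat capacity C = ρc_p × D = 4.172×10^6 × 18.52 = 7.73×10^7 J/(m^2 K).
Angular frequency ω = 2π / T = 2π / 86400 s = 7.27×10^-5 s⁻¹.
√((Cω)² + λ²) = √((5620)² + 6.965²) = 5620 W/(m²·K).
Amplitude A = F₀ / √((Cω)²+λ²) = 26.78 / 5620 = 0.00477 K.

0.00477 K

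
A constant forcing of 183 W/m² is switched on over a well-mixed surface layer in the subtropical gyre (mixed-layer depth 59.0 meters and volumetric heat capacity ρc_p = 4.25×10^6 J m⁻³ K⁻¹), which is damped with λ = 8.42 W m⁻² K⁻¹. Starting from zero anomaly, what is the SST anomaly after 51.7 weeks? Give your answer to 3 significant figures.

14.1 K

Areal heat capacity C = ρc_p × D = 4.25×10^6 × 59.0 = 2.51×10^8 J/(m^2 K).
τ = C / λ = 2.51×10^8 / 8.42 = 2.98×10^7 s.
Equilibrium anomaly ΔT_eq = F / λ = 183 / 8.42 = 21.7 K.
t = 51.7 weeks = 3.13×10^7 s, so t/τ = 1.05.
ΔT(t) = ΔT_eq (1 − e^(−t/τ)) = 21.7 × (1 − e^−1.05) = 14.1 K.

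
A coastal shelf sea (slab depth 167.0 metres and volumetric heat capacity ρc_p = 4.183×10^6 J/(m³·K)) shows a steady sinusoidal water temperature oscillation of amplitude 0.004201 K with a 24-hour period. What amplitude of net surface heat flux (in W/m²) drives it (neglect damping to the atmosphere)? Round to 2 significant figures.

210

Areal heat capacity C = ρc_p × D = 4.183×10^6 × 167.0 = 6.99×10^8 J/(m^2 K).
ω = 2π / 86400 s = 7.27×10^-5 s⁻¹.
Cω = 6.99×10^8 × 7.27×10^-5 = 50800 W/(m²·K).
F₀ = A × Cω = 0.004201 × 50800 = 213 W/m².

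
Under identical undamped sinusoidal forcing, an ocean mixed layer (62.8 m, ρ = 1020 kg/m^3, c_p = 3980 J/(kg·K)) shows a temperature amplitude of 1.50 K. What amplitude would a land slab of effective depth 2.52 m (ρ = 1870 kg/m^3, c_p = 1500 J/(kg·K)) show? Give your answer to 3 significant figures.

54.1 K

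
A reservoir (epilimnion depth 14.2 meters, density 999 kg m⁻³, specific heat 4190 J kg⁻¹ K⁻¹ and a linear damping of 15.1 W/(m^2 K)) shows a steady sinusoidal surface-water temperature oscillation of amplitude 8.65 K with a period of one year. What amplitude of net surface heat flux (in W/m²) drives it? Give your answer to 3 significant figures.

Areal heat capacity C = ρ c_p D = 999 × 4190 × 14.2 = 5.94×10^7 J/(m²·K).
ω = 2π / 3.15×10^7 s = 1.99×10^-7 s⁻¹.
√((Cω)² + λ²) = √((11.8)² + 15.1²) = 19.2 W/(m²·K).
F₀ = A × √((Cω)²+λ²) = 8.65 × 19.2 = 166 W/m².

166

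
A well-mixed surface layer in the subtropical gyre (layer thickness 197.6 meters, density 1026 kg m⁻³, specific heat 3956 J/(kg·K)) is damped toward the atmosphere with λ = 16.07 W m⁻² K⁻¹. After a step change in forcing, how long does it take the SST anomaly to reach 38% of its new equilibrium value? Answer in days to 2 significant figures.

Areal heat capacity C = ρ c_p D = 1026 × 3956 × 197.6 = 8.02×10^8 J m⁻² K⁻¹.
τ = C / λ = 8.02×10^8 / 16.07 = 4.99×10^7 s.
Fraction reached: 1 − e^(−t/τ) = 0.38 ⇒ t = −τ ln(1 − 0.38) = τ × 0.478.
t = 2.39×10^7 s = 276 days.

280 days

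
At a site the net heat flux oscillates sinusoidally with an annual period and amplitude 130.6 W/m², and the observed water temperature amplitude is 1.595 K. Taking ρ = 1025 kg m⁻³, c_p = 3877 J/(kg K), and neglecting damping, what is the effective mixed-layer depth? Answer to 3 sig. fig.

ω = 2π / 3.15×10^7 s = 1.99×10^-7 s⁻¹.
Required C = F₀ / (A ω) = 130.6 / (1.595 × 1.99×10^-7) = 4.11×10^8 J/(m²·K).
D = C / (ρ c_p) = 4.11×10^8 / (1025 × 3877) = 103 m.

103 m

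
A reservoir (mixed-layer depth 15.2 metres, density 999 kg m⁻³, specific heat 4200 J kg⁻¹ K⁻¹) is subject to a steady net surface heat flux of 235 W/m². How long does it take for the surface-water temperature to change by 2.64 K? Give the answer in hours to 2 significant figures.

Areal heat capacity C = ρ c_p D = 999 × 4200 × 15.2 = 6.38×10^7 J/(m^2 K).
Time required: Δt = C ΔT / F = 6.38×10^7 × 2.64 / 235 = 7.16×10^5 s.
In hours: 7.16×10^5 s / (3600 s/hour) = 199 hours.

200 hours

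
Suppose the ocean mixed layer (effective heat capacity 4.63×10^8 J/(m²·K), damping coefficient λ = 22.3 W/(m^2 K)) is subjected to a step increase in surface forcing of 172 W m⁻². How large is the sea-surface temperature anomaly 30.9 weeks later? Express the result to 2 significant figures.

4.6 K

Areal heat capacity C = 4.63×10^8 J/(m²·K) (given).
τ = C / λ = 4.63×10^8 / 22.3 = 2.08×10^7 s.
Equilibrium anomaly ΔT_eq = F / λ = 172 / 22.3 = 7.71 K.
t = 30.9 weeks = 1.87×10^7 s, so t/τ = 0.900.
ΔT(t) = ΔT_eq (1 − e^(−t/τ)) = 7.71 × (1 − e^−0.900) = 4.58 K.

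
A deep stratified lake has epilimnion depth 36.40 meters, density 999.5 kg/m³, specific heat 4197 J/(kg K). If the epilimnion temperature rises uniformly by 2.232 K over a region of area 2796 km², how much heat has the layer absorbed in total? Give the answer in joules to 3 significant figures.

9.53×10^17 J

Areal heat capacity C = ρ c_p D = 999.5 × 4197 × 36.40 = 1.53×10^8 J/(m²·K).
Heat per unit area: q = C ΔT = 1.53×10^8 × 2.232 = 3.41×10^8 J/m².
Total heat: Q = q × A = 3.41×10^8 × (2796 × 10⁶ m²) = 9.53×10^17 J.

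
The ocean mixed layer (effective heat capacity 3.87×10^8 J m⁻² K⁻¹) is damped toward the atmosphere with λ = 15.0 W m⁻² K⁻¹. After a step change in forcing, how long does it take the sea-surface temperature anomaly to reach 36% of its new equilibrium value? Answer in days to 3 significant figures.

133 days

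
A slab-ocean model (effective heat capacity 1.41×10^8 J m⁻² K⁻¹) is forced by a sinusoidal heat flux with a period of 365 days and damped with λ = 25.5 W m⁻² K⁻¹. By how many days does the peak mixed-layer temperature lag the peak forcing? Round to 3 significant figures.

48.4 days

Areal heat capacity C = 1.41×10^8 J m⁻² K⁻¹ (given).
ω = 2π / 3.15×10^7 s = 1.99×10^-7 s⁻¹.
Phase lag φ = arctan(Cω/λ) = arctan(28.1/25.5) = 0.834 rad.
Time lag = φ / ω = 0.834 / 1.99×10^-7 = 4.18×10^6 s = 48.4 days.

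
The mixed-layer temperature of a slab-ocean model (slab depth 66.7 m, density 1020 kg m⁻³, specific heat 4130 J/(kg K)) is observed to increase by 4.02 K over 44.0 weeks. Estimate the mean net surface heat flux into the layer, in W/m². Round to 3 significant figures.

Areal heat capacity C = ρ c_p D = 1020 × 4130 × 66.7 = 2.81×10^8 J m⁻² K⁻¹.
Required heat per unit area: Q = C ΔT = 2.81×10^8 × 4.02 = 1.13×10^9 J/m².
Flux F = Q / Δt = 1.13×10^9 / 2.66×10^7 s = 42.4 W/m².

42.4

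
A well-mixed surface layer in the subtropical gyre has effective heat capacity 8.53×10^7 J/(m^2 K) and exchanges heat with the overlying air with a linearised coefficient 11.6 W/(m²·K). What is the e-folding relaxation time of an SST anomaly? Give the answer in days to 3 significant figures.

85.1 days

Areal heat capacity C = 8.53×10^7 J/(m^2 K) (given).
Relaxation time τ = C / λ = 8.53×10^7 / 11.6 = 7.35×10^6 s.
In days: 7.35×10^6 s / (86400 s/day) = 85.1 days.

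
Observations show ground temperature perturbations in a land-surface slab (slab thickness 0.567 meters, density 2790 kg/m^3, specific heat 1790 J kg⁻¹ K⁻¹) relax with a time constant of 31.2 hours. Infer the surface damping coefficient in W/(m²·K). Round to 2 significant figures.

Areal heat capacity C = ρ c_p D = 2790 × 1790 × 0.567 = 2.83×10^6 J m⁻² K⁻¹.
τ = 31.2 hours = 1.12×10^5 s.
λ = C / τ = 2.83×10^6 / 1.12×10^5 = 25.2 W/(m²·K).

25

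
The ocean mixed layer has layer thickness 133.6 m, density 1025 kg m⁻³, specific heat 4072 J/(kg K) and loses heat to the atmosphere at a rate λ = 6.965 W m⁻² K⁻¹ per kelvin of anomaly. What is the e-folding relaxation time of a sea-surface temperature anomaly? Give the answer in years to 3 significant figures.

2.54 years

Areal heat capacity C = ρ c_p D = 1025 × 4072 × 133.6 = 5.58×10^8 J/(m²·K).
Relaxation time τ = C / λ = 5.58×10^8 / 6.965 = 8.01×10^7 s.
In years: 8.01×10^7 s / (3.156×10^7 s/year) = 2.54 years.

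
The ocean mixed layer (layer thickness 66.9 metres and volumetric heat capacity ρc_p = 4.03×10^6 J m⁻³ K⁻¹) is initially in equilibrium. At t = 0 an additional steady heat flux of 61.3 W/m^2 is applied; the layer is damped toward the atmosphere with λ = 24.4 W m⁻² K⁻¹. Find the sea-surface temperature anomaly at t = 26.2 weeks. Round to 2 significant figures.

1.9 K

Areal heat capacity C = ρc_p × D = 4.03×10^6 × 66.9 = 2.70×10^8 J/(m²·K).
τ = C / λ = 2.70×10^8 / 24.4 = 1.10×10^7 s.
Equilibrium anomaly ΔT_eq = F / λ = 61.3 / 24.4 = 2.51 K.
t = 26.2 weeks = 1.58×10^7 s, so t/τ = 1.43.
ΔT(t) = ΔT_eq (1 − e^(−t/τ)) = 2.51 × (1 − e^−1.43) = 1.91 K.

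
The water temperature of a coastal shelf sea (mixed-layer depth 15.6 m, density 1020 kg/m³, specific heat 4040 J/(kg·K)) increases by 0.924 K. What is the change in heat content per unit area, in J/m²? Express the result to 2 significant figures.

Areal heat capacity C = ρ c_p D = 1020 × 4040 × 15.6 = 6.43×10^7 J/(m²·K).
ΔQ = C ΔT = 6.43×10^7 × 0.924 = 5.94×10^7 J/m².

5.9×10^7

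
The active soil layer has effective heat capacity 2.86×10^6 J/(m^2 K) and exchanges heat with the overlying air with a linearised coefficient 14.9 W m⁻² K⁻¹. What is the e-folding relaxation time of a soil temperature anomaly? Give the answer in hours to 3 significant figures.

53.3 hours

Areal heat capacity C = 2.86×10^6 J/(m^2 K) (given).
Relaxation time τ = C / λ = 2.86×10^6 / 14.9 = 1.92×10^5 s.
In hours: 1.92×10^5 s / (3600 s/hour) = 53.3 hours.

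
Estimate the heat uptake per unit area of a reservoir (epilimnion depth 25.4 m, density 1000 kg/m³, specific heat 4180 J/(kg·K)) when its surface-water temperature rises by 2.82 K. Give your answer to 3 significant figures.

2.99×10^8

Areal heat capacity C = ρ c_p D = 1000 × 4180 × 25.4 = 1.06×10^8 J/(m^2 K).
ΔQ = C ΔT = 1.06×10^8 × 2.82 = 2.99×10^8 J/m².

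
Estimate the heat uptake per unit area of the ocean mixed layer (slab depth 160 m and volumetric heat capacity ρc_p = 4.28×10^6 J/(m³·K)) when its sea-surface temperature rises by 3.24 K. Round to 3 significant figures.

2.22×10^9

Areal heat capacity C = ρc_p × D = 4.28×10^6 × 160 = 6.85×10^8 J/(m^2 K).
ΔQ = C ΔT = 6.85×10^8 × 3.24 = 2.22×10^9 J/m².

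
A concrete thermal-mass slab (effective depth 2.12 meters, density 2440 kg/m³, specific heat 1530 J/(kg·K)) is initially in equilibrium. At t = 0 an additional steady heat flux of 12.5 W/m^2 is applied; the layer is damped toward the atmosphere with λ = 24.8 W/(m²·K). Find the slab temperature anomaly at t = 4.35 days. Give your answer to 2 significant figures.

Areal heat capacity C = ρ c_p D = 2440 × 1530 × 2.12 = 7.91×10^6 J/(m²·K).
τ = C / λ = 7.91×10^6 / 24.8 = 3.19×10^5 s.
Equilibrium anomaly ΔT_eq = F / λ = 12.5 / 24.8 = 0.504 K.
t = 4.35 days = 3.76×10^5 s, so t/τ = 1.18.
ΔT(t) = ΔT_eq (1 − e^(−t/τ)) = 0.504 × (1 − e^−1.18) = 0.349 K.

0.35 K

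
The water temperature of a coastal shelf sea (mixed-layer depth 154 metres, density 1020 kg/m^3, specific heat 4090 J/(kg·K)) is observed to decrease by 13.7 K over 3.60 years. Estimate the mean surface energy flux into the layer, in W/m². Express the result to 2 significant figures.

Areal heat capacity C = ρ c_p D = 1020 × 4090 × 154 = 6.42×10^8 J/(m^2 K).
Required heat per unit area: Q = C ΔT = 6.42×10^8 × -13.7 = -8.80×10^9 J/m².
Flux F = Q / Δt = -8.80×10^9 / 1.14×10^8 s = -77.5 W/m².

-77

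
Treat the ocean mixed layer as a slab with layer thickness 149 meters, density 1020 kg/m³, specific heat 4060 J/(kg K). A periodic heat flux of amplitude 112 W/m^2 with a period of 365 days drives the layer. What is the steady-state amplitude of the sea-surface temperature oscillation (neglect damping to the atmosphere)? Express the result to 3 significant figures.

Areal heat capacity C = ρ c_p D = 1020 × 4060 × 149 = 6.17×10^8 J/(m^2 K).
Angular frequency ω = 2π / T = 2π / 3.15×10^7 s = 1.99×10^-7 s⁻¹.
Cω = 6.17×10^8 × 1.99×10^-7 = 123 W/(m²·K).
Amplitude A = F₀ / (Cω) = 112 / 123 = 0.911 K.

0.911 K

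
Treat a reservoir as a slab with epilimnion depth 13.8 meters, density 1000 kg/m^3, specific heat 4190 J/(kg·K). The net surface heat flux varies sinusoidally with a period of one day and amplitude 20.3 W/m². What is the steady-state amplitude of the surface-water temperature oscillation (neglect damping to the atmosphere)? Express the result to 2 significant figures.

Areal heat capacity C = ρ c_p D = 1000 × 4190 × 13.8 = 5.78×10^7 J/(m²·K).
Angular frequency ω = 2π / T = 2π / 86400 s = 7.27×10^-5 s⁻¹.
Cω = 5.78×10^7 × 7.27×10^-5 = 4200 W/(m²·K).
Amplitude A = F₀ / (Cω) = 20.3 / 4200 = 0.00483 K.

0.0048 K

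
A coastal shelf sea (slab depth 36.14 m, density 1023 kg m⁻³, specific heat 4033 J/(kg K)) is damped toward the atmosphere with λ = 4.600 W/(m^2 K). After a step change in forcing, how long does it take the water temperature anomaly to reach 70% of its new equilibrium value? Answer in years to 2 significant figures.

1.2 years

Areal heat capacity C = ρ c_p D = 1023 × 4033 × 36.14 = 1.49×10^8 J/(m^2 K).
τ = C / λ = 1.49×10^8 / 4.600 = 3.24×10^7 s.
Fraction reached: 1 − e^(−t/τ) = 0.70 ⇒ t = −τ ln(1 − 0.70) = τ × 1.20.
t = 3.90×10^7 s = 1.24 years.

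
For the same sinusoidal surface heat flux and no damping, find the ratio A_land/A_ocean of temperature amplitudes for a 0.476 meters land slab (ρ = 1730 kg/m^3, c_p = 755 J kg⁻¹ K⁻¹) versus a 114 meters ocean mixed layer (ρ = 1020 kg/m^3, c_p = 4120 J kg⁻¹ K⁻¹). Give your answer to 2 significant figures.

C_ocean = 1020 × 4120 × 114 = 4.79×10^8 J/(m²·K).
C_land = 1730 × 755 × 0.476 = 6.22×10^5 J/(m²·K).
Undamped amplitude ∝ 1/C, so A_land/A_ocean = C_ocean/C_land = 771.

770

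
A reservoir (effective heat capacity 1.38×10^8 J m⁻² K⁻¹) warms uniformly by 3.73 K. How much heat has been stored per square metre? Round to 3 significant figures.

5.15×10^8

Areal heat capacity C = 1.38×10^8 J m⁻² K⁻¹ (given).
ΔQ = C ΔT = 1.38×10^8 × 3.73 = 5.15×10^8 J/m².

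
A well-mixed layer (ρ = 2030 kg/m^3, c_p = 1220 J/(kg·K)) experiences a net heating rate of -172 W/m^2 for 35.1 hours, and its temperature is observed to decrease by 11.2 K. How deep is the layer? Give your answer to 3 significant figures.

Heat input Q = F Δt = -172 × 1.26×10^5 s = -2.17×10^7 J/m².
Required areal heat capacity C = Q / ΔT = 1.94×10^6 J/(m²·K).
Depth D = C / (ρ c_p) = 1.94×10^6 / (2030 × 1220) = 0.784 m.

0.784 m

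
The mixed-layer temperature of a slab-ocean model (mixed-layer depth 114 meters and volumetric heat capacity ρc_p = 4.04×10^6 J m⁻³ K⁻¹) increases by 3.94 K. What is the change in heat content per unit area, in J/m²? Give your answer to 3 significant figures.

1.81×10^9

Areal heat capacity C = ρc_p × D = 4.04×10^6 × 114 = 4.61×10^8 J m⁻² K⁻¹.
ΔQ = C ΔT = 4.61×10^8 × 3.94 = 1.81×10^9 J/m².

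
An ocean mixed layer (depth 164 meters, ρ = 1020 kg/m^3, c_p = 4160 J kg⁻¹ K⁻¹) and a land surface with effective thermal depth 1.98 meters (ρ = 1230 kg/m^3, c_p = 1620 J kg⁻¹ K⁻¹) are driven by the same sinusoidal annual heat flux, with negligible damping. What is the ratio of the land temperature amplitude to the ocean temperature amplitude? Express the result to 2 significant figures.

C_ocean = 1020 × 4160 × 164 = 6.96×10^8 J/(m²·K).
C_land = 1230 × 1620 × 1.98 = 3.95×10^6 J/(m²·K).
Undamped amplitude ∝ 1/C, so A_land/A_ocean = C_ocean/C_land = 176.

180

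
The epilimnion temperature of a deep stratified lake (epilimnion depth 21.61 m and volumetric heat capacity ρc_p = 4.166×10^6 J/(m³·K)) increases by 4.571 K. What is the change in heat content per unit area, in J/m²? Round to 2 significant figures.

4.1×10^8

Areal heat capacity C = ρc_p × D = 4.166×10^6 × 21.61 = 9.00×10^7 J m⁻² K⁻¹.
ΔQ = C ΔT = 9.00×10^7 × 4.571 = 4.12×10^8 J/m².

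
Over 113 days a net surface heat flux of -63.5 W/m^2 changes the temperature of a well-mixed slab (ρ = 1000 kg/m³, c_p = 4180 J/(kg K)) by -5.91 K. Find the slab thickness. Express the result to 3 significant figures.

25.1 m

Heat input Q = F Δt = -63.5 × 9.76×10^6 s = -6.20×10^8 J/m².
Required areal heat capacity C = Q / ΔT = 1.05×10^8 J/(m²·K).
Depth D = C / (ρ c_p) = 1.05×10^8 / (1000 × 4180) = 25.1 m.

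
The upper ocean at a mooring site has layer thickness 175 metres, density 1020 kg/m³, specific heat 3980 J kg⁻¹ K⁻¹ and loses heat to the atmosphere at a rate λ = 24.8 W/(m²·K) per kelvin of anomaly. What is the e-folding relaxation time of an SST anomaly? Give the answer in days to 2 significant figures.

Areal heat capacity C = ρ c_p D = 1020 × 3980 × 175 = 7.10×10^8 J m⁻² K⁻¹.
Relaxation time τ = C / λ = 7.10×10^8 / 24.8 = 2.86×10^7 s.
In days: 2.86×10^7 s / (86400 s/day) = 332 days.

330 days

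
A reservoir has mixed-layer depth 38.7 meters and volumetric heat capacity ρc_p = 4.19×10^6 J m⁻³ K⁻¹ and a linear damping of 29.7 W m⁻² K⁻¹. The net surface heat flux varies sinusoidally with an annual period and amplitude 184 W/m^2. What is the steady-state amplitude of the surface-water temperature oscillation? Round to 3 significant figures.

4.19 K

Areal heat capacity C = ρc_p × D = 4.19×10^6 × 38.7 = 1.62×10^8 J/(m^2 K).
Angular frequency ω = 2π / T = 2π / 3.15×10^7 s = 1.99×10^-7 s⁻¹.
√((Cω)² + λ²) = √((32.3)² + 29.7²) = 43.9 W/(m²·K).
Amplitude A = F₀ / √((Cω)²+λ²) = 184 / 43.9 = 4.19 K.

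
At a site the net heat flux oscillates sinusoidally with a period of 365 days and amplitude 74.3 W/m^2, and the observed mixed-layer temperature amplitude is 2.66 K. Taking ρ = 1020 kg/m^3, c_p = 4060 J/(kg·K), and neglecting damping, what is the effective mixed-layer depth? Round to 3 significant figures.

33.9 m

ω = 2π / 3.15×10^7 s = 1.99×10^-7 s⁻¹.
Required C = F₀ / (A ω) = 74.3 / (2.66 × 1.99×10^-7) = 1.40×10^8 J/(m²·K).
D = C / (ρ c_p) = 1.40×10^8 / (1020 × 4060) = 33.9 m.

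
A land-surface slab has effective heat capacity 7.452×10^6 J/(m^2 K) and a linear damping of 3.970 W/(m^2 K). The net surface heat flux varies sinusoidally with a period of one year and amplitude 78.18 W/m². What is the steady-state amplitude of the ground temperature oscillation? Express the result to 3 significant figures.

18.4 K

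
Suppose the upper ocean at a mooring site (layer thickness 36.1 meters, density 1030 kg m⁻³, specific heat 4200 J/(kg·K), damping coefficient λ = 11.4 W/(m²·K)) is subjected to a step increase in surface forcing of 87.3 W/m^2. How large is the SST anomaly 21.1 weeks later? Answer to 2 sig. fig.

Areal heat capacity C = ρ c_p D = 1030 × 4200 × 36.1 = 1.56×10^8 J/(m²·K).
τ = C / λ = 1.56×10^8 / 11.4 = 1.37×10^7 s.
Equilibrium anomaly ΔT_eq = F / λ = 87.3 / 11.4 = 7.66 K.
t = 21.1 weeks = 1.28×10^7 s, so t/τ = 0.932.
ΔT(t) = ΔT_eq (1 − e^(−t/τ)) = 7.66 × (1 − e^−0.932) = 4.64 K.

4.6 K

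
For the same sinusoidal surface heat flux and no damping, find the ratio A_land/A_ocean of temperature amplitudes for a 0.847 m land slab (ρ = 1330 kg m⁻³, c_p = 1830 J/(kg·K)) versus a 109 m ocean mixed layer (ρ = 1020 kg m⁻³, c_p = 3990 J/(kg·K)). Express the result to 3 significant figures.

C_ocean = 1020 × 3990 × 109 = 4.44×10^8 J/(m²·K).
C_land = 1330 × 1830 × 0.847 = 2.06×10^6 J/(m²·K).
Undamped amplitude ∝ 1/C, so A_land/A_ocean = C_ocean/C_land = 215.

215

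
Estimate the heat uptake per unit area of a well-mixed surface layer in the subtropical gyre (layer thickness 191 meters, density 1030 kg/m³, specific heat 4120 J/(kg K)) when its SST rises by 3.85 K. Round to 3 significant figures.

3.12×10^9

Areal heat capacity C = ρ c_p D = 1030 × 4120 × 191 = 8.11×10^8 J/(m²·K).
ΔQ = C ΔT = 8.11×10^8 × 3.85 = 3.12×10^9 J/m².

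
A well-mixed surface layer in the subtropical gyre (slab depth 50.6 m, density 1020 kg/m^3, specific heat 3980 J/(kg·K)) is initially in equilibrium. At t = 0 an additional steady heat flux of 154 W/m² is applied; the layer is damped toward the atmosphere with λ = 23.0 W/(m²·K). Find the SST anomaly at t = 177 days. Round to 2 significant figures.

Areal heat capacity C = ρ c_p D = 1020 × 3980 × 50.6 = 2.05×10^8 J m⁻² K⁻¹.
τ = C / λ = 2.05×10^8 / 23.0 = 8.93×10^6 s.
Equilibrium anomaly ΔT_eq = F / λ = 154 / 23.0 = 6.70 K.
t = 177 days = 1.53×10^7 s, so t/τ = 1.71.
ΔT(t) = ΔT_eq (1 − e^(−t/τ)) = 6.70 × (1 − e^−1.71) = 5.49 K.

5.5 K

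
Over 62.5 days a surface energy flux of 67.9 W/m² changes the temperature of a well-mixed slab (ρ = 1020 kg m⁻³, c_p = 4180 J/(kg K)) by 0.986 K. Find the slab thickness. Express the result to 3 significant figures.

87.2 m

Heat input Q = F Δt = 67.9 × 5.40×10^6 s = 3.67×10^8 J/m².
Required areal heat capacity C = Q / ΔT = 3.72×10^8 J/(m²·K).
Depth D = C / (ρ c_p) = 3.72×10^8 / (1020 × 4180) = 87.2 m.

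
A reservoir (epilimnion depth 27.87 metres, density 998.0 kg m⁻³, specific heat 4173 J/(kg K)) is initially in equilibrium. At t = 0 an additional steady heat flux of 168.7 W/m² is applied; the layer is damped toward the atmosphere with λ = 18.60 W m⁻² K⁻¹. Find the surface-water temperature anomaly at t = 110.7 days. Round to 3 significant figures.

Areal heat capacity C = ρ c_p D = 998.0 × 4173 × 27.87 = 1.16×10^8 J/(m²·K).
τ = C / λ = 1.16×10^8 / 18.60 = 6.24×10^6 s.
Equilibrium anomaly ΔT_eq = F / λ = 168.7 / 18.60 = 9.07 K.
t = 110.7 days = 9.56×10^6 s, so t/τ = 1.53.
ΔT(t) = ΔT_eq (1 − e^(−t/τ)) = 9.07 × (1 − e^−1.53) = 7.11 K.

7.11 K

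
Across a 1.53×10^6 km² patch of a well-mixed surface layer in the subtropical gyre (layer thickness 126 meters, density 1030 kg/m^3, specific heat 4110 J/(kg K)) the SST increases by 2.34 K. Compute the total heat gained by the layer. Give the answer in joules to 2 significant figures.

1.9×10^21 J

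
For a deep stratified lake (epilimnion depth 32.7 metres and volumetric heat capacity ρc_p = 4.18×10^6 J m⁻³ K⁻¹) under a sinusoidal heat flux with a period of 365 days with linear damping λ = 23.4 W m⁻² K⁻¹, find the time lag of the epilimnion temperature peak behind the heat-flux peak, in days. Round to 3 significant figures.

50.0 days

Areal heat capacity C = ρc_p × D = 4.18×10^6 × 32.7 = 1.37×10^8 J/(m²·K).
ω = 2π / 3.15×10^7 s = 1.99×10^-7 s⁻¹.
Phase lag φ = arctan(Cω/λ) = arctan(27.2/23.4) = 0.861 rad.
Time lag = φ / ω = 0.861 / 1.99×10^-7 = 4.32×10^6 s = 50.0 days.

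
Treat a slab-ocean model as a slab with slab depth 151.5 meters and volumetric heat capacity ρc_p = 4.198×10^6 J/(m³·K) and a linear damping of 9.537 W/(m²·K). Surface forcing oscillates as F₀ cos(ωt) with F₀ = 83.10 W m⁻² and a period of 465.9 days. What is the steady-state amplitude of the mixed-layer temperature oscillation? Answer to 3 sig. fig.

0.833 K

Areal heat capacity C = ρc_p × D = 4.198×10^6 × 151.5 = 6.36×10^8 J/(m²·K).
Angular frequency ω = 2π / T = 2π / 4.03×10^7 s = 1.56×10^-7 s⁻¹.
√((Cω)² + λ²) = √((99.3)² + 9.537²) = 99.7 W/(m²·K).
Amplitude A = F₀ / √((Cω)²+λ²) = 83.10 / 99.7 = 0.833 K.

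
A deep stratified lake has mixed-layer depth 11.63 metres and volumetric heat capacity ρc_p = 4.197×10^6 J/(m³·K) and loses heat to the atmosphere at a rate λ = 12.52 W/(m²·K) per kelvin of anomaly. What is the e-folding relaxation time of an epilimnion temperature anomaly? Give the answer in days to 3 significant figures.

Areal heat capacity C = ρc_p × D = 4.197×10^6 × 11.63 = 4.88×10^7 J/(m²·K).
Relaxation time τ = C / λ = 4.88×10^7 / 12.52 = 3.90×10^6 s.
In days: 3.90×10^6 s / (86400 s/day) = 45.1 days.

45.1 days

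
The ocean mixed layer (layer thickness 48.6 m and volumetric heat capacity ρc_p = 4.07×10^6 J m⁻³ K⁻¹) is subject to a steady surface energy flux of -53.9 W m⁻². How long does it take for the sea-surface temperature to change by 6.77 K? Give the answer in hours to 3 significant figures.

6900 hours

Areal heat capacity C = ρc_p × D = 4.07×10^6 × 48.6 = 1.98×10^8 J/(m²·K).
Time required: Δt = C ΔT / F = 1.98×10^8 × -6.77 / -53.9 = 2.48×10^7 s.
In hours: 2.48×10^7 s / (3600 s/hour) = 6900 hours.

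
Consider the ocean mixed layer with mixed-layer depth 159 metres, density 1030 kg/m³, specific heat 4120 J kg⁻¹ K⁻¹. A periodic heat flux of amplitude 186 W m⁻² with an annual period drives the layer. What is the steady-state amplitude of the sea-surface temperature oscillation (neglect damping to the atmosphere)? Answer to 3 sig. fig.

1.38 K

Areal heat capacity C = ρ c_p D = 1030 × 4120 × 159 = 6.75×10^8 J/(m^2 K).
Angular frequency ω = 2π / T = 2π / 3.15×10^7 s = 1.99×10^-7 s⁻¹.
Cω = 6.75×10^8 × 1.99×10^-7 = 134 W/(m²·K).
Amplitude A = F₀ / (Cω) = 186 / 134 = 1.38 K.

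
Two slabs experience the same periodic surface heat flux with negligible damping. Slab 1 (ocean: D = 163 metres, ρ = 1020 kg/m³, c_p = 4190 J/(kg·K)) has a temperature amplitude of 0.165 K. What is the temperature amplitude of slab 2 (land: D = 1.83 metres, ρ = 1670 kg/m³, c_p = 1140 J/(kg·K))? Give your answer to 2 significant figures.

33 K

C_ocean = 6.97×10^8 J/(m²·K); C_land = 3.48×10^6 J/(m²·K).
A ∝ 1/C ⇒ A_land = A_ocean × C_ocean/C_land = 0.165 × 200 = 33.0 K.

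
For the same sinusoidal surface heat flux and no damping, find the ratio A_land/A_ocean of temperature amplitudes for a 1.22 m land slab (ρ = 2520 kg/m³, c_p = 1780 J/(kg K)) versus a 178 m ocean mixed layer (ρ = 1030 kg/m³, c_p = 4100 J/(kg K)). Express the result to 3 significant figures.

C_ocean = 1030 × 4100 × 178 = 7.52×10^8 J/(m²·K).
C_land = 2520 × 1780 × 1.22 = 5.47×10^6 J/(m²·K).
Undamped amplitude ∝ 1/C, so A_land/A_ocean = C_ocean/C_land = 137.

137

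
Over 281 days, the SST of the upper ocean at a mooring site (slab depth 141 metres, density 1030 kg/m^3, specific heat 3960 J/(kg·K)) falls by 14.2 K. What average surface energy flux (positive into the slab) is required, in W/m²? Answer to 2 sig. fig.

-340

Areal heat capacity C = ρ c_p D = 1030 × 3960 × 141 = 5.75×10^8 J/(m²·K).
Required heat per unit area: Q = C ΔT = 5.75×10^8 × -14.2 = -8.17×10^9 J/m².
Flux F = Q / Δt = -8.17×10^9 / 2.43×10^7 s = -336 W/m².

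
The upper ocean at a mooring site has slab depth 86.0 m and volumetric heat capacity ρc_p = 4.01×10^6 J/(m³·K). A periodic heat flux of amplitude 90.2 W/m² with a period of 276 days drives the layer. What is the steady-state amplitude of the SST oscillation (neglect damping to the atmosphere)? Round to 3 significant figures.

0.993 K

Areal heat capacity C = ρc_p × D = 4.01×10^6 × 86.0 = 3.45×10^8 J/(m^2 K).
Angular frequency ω = 2π / T = 2π / 2.38×10^7 s = 2.63×10^-7 s⁻¹.
Cω = 3.45×10^8 × 2.63×10^-7 = 90.9 W/(m²·K).
Amplitude A = F₀ / (Cω) = 90.2 / 90.9 = 0.993 K.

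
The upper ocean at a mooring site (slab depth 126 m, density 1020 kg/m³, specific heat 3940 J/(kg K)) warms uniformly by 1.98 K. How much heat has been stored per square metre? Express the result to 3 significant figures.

Areal heat capacity C = ρ c_p D = 1020 × 3940 × 126 = 5.06×10^8 J m⁻² K⁻¹.
ΔQ = C ΔT = 5.06×10^8 × 1.98 = 1.00×10^9 J/m².

1.00×10^9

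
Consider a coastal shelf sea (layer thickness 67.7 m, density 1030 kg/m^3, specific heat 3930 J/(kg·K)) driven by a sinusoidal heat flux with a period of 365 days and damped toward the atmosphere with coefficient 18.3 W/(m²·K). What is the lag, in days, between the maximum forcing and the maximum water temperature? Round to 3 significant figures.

72.5 days

Areal heat capacity C = ρ c_p D = 1030 × 3930 × 67.7 = 2.74×10^8 J/(m²·K).
ω = 2π / 3.15×10^7 s = 1.99×10^-7 s⁻¹.
Phase lag φ = arctan(Cω/λ) = arctan(54.6/18.3) = 1.25 rad.
Time lag = φ / ω = 1.25 / 1.99×10^-7 = 6.26×10^6 s = 72.5 days.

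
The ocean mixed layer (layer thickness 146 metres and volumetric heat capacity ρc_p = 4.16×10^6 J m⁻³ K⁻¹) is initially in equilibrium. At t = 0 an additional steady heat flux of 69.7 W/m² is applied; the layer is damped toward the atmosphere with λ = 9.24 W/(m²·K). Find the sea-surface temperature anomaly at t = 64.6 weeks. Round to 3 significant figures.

Areal heat capacity C = ρc_p × D = 4.16×10^6 × 146 = 6.07×10^8 J/(m²·K).
τ = C / λ = 6.07×10^8 / 9.24 = 6.57×10^7 s.
Equilibrium anomaly ΔT_eq = F / λ = 69.7 / 9.24 = 7.54 K.
t = 64.6 weeks = 3.91×10^7 s, so t/τ = 0.594.
ΔT(t) = ΔT_eq (1 − e^(−t/τ)) = 7.54 × (1 − e^−0.594) = 3.38 K.

3.38 K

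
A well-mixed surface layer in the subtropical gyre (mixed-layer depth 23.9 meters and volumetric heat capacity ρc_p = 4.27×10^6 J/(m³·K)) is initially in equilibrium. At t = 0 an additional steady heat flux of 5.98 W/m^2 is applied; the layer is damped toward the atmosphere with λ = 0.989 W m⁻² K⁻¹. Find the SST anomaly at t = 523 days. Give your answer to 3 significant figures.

Areal heat capacity C = ρc_p × D = 4.27×10^6 × 23.9 = 1.02×10^8 J m⁻² K⁻¹.
τ = C / λ = 1.02×10^8 / 0.989 = 1.03×10^8 s.
Equilibrium anomaly ΔT_eq = F / λ = 5.98 / 0.989 = 6.05 K.
t = 523 days = 4.52×10^7 s, so t/τ = 0.438.
ΔT(t) = ΔT_eq (1 − e^(−t/τ)) = 6.05 × (1 − e^−0.438) = 2.14 K.

2.14 K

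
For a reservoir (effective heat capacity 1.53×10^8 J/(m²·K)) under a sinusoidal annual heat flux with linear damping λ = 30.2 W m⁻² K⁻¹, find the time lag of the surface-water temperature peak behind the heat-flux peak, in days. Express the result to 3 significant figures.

Areal heat capacity C = 1.53×10^8 J/(m²·K) (given).
ω = 2π / 3.15×10^7 s = 1.99×10^-7 s⁻¹.
Phase lag φ = arctan(Cω/λ) = arctan(30.5/30.2) = 0.790 rad.
Time lag = φ / ω = 0.790 / 1.99×10^-7 = 3.97×10^6 s = 45.9 days.

45.9 days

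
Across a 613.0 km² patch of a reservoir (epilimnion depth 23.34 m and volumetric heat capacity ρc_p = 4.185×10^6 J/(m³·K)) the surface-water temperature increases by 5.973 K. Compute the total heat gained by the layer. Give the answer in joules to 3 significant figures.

3.58×10^17 J

Areal heat capacity C = ρc_p × D = 4.185×10^6 × 23.34 = 9.77×10^7 J/(m²·K).
Heat per unit area: q = C ΔT = 9.77×10^7 × 5.973 = 5.83×10^8 J/m².
Total heat: Q = q × A = 5.83×10^8 × (613.0 × 10⁶ m²) = 3.58×10^17 J.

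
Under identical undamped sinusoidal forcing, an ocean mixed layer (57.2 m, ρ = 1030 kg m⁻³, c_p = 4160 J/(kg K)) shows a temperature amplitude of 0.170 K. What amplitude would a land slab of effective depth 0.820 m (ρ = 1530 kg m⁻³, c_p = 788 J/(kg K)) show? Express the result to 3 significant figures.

C_ocean = 2.45×10^8 J/(m²·K); C_land = 9.89×10^5 J/(m²·K).
A ∝ 1/C ⇒ A_land = A_ocean × C_ocean/C_land = 0.170 × 248 = 42.1 K.

42.1 K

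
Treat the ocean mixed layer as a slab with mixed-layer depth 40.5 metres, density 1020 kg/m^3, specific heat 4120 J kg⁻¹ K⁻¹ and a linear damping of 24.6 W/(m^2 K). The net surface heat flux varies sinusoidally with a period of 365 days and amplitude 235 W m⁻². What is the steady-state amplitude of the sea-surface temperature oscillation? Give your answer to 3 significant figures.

5.61 K

Areal heat capacity C = ρ c_p D = 1020 × 4120 × 40.5 = 1.70×10^8 J m⁻² K⁻¹.
Angular frequency ω = 2π / T = 2π / 3.15×10^7 s = 1.99×10^-7 s⁻¹.
√((Cω)² + λ²) = √((33.9)² + 24.6²) = 41.9 W/(m²·K).
Amplitude A = F₀ / √((Cω)²+λ²) = 235 / 41.9 = 5.61 K.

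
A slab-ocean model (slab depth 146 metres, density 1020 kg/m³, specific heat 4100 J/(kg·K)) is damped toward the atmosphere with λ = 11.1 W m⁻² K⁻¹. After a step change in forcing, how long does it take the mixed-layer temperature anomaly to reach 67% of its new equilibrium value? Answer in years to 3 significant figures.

1.93 years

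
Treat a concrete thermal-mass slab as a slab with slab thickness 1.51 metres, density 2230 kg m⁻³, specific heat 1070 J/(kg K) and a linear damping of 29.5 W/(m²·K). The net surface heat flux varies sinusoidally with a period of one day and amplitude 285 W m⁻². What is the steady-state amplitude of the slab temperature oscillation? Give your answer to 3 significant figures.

Areal heat capacity C = ρ c_p D = 2230 × 1070 × 1.51 = 3.60×10^6 J m⁻² K⁻¹.
Angular frequency ω = 2π / T = 2π / 86400 s = 7.27×10^-5 s⁻¹.
√((Cω)² + λ²) = √((262)² + 29.5²) = 264 W/(m²·K).
Amplitude A = F₀ / √((Cω)²+λ²) = 285 / 264 = 1.08 K.

1.08 K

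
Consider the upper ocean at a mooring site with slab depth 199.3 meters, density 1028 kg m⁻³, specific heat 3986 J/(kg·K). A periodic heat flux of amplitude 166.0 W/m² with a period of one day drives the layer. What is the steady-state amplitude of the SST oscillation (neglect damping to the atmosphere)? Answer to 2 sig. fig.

0.0028 K

Areal heat capacity C = ρ c_p D = 1028 × 3986 × 199.3 = 8.17×10^8 J/(m²·K).
Angular frequency ω = 2π / T = 2π / 86400 s = 7.27×10^-5 s⁻¹.
Cω = 8.17×10^8 × 7.27×10^-5 = 59400 W/(m²·K).
Amplitude A = F₀ / (Cω) = 166.0 / 59400 = 0.00280 K.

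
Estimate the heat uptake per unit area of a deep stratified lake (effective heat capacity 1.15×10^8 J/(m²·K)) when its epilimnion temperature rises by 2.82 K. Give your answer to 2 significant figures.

3.2×10^8

Areal heat capacity C = 1.15×10^8 J/(m²·K) (given).
ΔQ = C ΔT = 1.15×10^8 × 2.82 = 3.24×10^8 J/m².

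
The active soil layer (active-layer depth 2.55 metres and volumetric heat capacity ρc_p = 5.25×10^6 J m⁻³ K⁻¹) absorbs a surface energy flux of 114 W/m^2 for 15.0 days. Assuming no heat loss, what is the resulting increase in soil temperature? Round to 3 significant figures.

Areal heat capacity C = ρc_p × D = 5.25×10^6 × 2.55 = 1.34×10^7 J m⁻² K⁻¹.
Net heat input Q = F Δt = 114 × (15.0 days × 86400 s/day) = 1.48×10^8 J/m².
ΔT = Q / C = 1.48×10^8 / 1.34×10^7 = 11.0 K.

11.0 K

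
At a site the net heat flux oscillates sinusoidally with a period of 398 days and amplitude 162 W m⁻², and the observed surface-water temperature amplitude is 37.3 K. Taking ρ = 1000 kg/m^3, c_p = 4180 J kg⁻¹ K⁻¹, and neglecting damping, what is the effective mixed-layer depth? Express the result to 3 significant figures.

5.69 m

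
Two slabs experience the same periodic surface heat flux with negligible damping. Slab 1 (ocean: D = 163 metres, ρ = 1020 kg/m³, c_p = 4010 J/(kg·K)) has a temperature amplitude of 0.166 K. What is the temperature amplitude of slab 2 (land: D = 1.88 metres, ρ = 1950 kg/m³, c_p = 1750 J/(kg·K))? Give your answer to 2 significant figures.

17 K

C_ocean = 6.67×10^8 J/(m²·K); C_land = 6.42×10^6 J/(m²·K).
A ∝ 1/C ⇒ A_land = A_ocean × C_ocean/C_land = 0.166 × 104 = 17.3 K.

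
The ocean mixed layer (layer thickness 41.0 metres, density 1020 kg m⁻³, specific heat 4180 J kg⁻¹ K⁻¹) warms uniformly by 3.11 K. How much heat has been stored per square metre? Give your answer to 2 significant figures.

5.4×10^8

Areal heat capacity C = ρ c_p D = 1020 × 4180 × 41.0 = 1.75×10^8 J m⁻² K⁻¹.
ΔQ = C ΔT = 1.75×10^8 × 3.11 = 5.44×10^8 J/m².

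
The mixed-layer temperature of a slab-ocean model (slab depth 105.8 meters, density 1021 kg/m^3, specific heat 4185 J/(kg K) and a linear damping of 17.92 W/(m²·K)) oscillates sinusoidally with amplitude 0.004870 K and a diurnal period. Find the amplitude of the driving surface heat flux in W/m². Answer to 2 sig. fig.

Areal heat capacity C = ρ c_p D = 1021 × 4185 × 105.8 = 4.52×10^8 J m⁻² K⁻¹.
ω = 2π / 86400 s = 7.27×10^-5 s⁻¹.
√((Cω)² + λ²) = √((32900)² + 17.92²) = 32900 W/(m²·K).
F₀ = A × √((Cω)²+λ²) = 0.004870 × 32900 = 160 W/m².

160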